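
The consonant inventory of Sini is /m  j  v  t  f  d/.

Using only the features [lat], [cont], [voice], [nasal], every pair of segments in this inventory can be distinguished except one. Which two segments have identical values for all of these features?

/v/ (voiced labiodental fricative) and /j/ (palatal glide) are both [-lateral], [+continuant], [+voice], [-nasal], so none of the listed features separates them. (They do differ in [sonorant], [labial] and [dorsal], which are not among the given features.) Every other pair in the inventory differs on at least one listed feature.

v, j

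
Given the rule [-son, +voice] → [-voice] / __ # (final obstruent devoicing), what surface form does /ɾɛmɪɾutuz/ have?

Only the final segment /z/ is both word-final and matches the structural description. It is a voiced alveolar fricative, so [-son, +voice] holds; changing it to [-voice] with all other features held fixed yields /s/ (voiceless alveolar fricative). No other segment meets both the structural description and the environment, so the output is [ɾɛmɪɾutus].

[ɾɛmɪɾutus]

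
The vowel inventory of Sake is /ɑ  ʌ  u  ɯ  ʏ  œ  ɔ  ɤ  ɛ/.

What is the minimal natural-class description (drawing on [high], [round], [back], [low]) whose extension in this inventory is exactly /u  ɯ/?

[+high, +back]

Every target segment is [+high], [+back]; each remaining inventory member fails at least one of these. Each conjunct is needed — [+back] alone would also admit /ɑ, ʌ, ɔ, ɤ/; [+high] alone would also admit /ʏ/ — and no other single listed feature has exactly this extension, so two is the minimum.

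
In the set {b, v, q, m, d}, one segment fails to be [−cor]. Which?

Every segment except /d/ is [−coronal]. /d/ (voiced alveolar stop) is [+coronal], so it is the exception.

d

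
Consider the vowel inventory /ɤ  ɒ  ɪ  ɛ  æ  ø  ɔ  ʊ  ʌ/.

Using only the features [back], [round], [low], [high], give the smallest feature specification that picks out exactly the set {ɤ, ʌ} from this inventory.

[+back, -round]

/ɤ, ʌ/ are all [+back], [-round], and no other segment in the inventory matches both values. Dropping any one of them over-generates: [-round] alone would also admit /ɪ, ɛ, æ/; [+back] alone would also admit /ɒ, ɔ, ʊ/. No other single listed feature picks out exactly this set either, so fewer than two features will not do.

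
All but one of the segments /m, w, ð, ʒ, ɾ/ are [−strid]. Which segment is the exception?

/w, ð, ɾ, m/ are all [−strident]; /ʒ/ (voiced postalveolar fricative) is [+strident].

ʒ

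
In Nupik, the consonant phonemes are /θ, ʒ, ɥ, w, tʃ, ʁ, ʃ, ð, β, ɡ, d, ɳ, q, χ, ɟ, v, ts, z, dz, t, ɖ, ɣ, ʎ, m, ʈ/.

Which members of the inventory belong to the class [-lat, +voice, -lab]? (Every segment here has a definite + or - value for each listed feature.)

The [-lateral] segments are /θ, ʒ, ɥ, w, tʃ, ʁ, ʃ, ð, β, ɡ, d, ɳ, q, χ, ɟ, v, ts, z, dz, t, ɖ, ɣ, m, ʈ/.
Then [+voice] gives /ʒ, ɥ, w, ʁ, ð, β, ɡ, d, ɳ, ɟ, v, z, dz, ɖ, ɣ, m/.
Within that set, [-labial] leaves /ʒ, ʁ, ð, ɡ, d, ɳ, ɟ, z, dz, ɖ, ɣ/.

ʒ, ʁ, ð, ɡ, d, ɳ, ɟ, z, dz, ɖ, ɣ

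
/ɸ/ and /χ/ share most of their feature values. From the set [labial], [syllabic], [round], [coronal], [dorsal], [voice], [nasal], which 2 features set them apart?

The two segments share [−syllabic], [−round], [−coronal], [−voice], [−nasal]. The only features from the list on which they differ: /ɸ/ is [+labial] while /χ/ is [−labial]; /ɸ/ is [−dorsal] while /χ/ is [+dorsal].

[labial], [dorsal]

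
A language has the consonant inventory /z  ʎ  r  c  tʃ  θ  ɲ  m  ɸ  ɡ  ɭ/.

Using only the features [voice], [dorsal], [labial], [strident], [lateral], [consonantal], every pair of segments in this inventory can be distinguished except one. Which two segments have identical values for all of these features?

ɲ, ɡ

Both /ɲ/ and /ɡ/ are [+voice], [+dorsal], [-labial], [-strident], [-lateral], [+consonantal]. Since the list omits [sonorant], [nasal] and [back] — which do distinguish the palatal nasal from the voiced velar stop — this pair collapses; all other pairs remain distinct.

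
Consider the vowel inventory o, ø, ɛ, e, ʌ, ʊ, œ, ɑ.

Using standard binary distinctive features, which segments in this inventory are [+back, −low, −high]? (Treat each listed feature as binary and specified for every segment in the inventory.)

The [+back] segments are /o, ʌ, ʊ, ɑ/.
Within that set, [−low] gives /o, ʌ, ʊ/.
Within that set, [−high] leaves /o, ʌ/.

o, ʌ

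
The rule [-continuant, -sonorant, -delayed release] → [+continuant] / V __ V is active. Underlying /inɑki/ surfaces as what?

[inɑxi]

/k/ satisfies [-continuant, -sonorant, -delayed release] and sits in V __ V. The [+continuant] counterpart of the voiceless velar stop is /x/. Other segments in /inɑki/ either fail the structural description or are not in the environment, so the surface form is [inɑxi].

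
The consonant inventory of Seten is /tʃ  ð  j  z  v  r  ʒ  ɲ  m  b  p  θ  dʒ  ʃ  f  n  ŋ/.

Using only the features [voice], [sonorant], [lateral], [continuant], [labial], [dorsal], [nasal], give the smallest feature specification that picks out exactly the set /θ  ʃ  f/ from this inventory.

[−voice, +continuant]

Every target segment is [−voice], [+continuant]; each remaining inventory member fails at least one of these. Each conjunct is needed — [+continuant] alone would also admit /ð, j, z, v, …/; [−voice] alone would also admit /tʃ, p/ — and no other single listed feature has exactly this extension, so two is the minimum.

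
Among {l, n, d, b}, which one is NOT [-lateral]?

Every segment except /l/ is [-lateral]. /l/ (alveolar lateral approximant) is [+lateral], so it is the exception.

l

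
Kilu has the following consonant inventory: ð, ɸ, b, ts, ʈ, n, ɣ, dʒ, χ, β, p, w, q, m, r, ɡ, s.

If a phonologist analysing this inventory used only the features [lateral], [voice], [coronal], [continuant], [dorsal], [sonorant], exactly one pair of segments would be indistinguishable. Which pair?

On the given features, /ts/ and /ʈ/ have an identical profile: [-lateral], [-voice], [+coronal], [-continuant], [-dorsal], [-sonorant]. No other two segments in the inventory coincide on all 6 features. (They do differ in [strident], [delayed release] and [anterior], which are not among the given features.)

ts, ʈ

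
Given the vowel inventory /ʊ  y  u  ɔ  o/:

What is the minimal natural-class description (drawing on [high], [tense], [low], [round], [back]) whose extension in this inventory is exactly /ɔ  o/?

[−high]

Every target segment is [−high] and no other inventory member is, so one feature is enough.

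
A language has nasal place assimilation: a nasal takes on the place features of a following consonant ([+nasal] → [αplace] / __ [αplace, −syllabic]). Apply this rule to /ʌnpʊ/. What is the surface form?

[ʌmpʊ]

/n/ sits before the [+labial] consonant /p/, so it takes on [+labial] and surfaces as /m/. The rest of the form is unaffected: [ʌmpʊ].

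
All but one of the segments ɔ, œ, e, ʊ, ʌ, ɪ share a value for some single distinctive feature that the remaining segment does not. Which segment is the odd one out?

e

[tense] groups all but one: /œ, ɔ, ʌ, ɪ, ʊ/ share [−tense] while /e/ (mid front unrounded tense vowel) alone is [+tense]. Removing any other segment would not leave a single-feature class that excludes it.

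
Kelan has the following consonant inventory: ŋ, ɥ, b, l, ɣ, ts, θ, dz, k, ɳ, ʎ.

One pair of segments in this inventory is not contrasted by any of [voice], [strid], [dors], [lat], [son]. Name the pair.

Both /ɥ/ and /ŋ/ are [+voice], [-strident], [+dorsal], [-lateral], [+sonorant]. Since the list omits [nasal], [continuant], [labial], [round] and [back] — which do distinguish the labial-palatal glide from the velar nasal — this pair collapses; all other pairs remain distinct.

ɥ, ŋ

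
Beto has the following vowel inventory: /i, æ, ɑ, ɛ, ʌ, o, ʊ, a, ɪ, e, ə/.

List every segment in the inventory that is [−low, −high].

ɛ, ʌ, o, e, ə

Eliminate segments failing any feature: /i, ʊ, ɪ/ are [+high]; /æ, ɑ, a/ are [+low]. The remaining /ɛ, ʌ, o, e, ə/ satisfy [−low], [−high].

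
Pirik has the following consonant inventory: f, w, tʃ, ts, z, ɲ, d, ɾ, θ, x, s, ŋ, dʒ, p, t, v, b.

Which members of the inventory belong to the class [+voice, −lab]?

z, ɲ, d, ɾ, ŋ, dʒ

First, the [+voice] segments are /w, z, ɲ, d, ɾ, ŋ, dʒ, v, b/.
Among these, [−labial] leaves /z, ɲ, d, ɾ, ŋ, dʒ/.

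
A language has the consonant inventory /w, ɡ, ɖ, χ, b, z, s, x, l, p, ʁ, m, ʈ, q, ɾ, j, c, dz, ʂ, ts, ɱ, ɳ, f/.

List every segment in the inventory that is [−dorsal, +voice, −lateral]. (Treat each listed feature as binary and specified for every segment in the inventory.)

ɖ, b, z, m, ɾ, dz, ɱ, ɳ

Eliminate segments failing any feature: /w, ɡ, χ, x, ʁ, q, j, c/ are [+dorsal]; /s, p, ʈ, ʂ, ts, f/ are [−voice]; /l/ is [+lateral]. The remaining /ɖ, b, z, m, ɾ, dz, ɱ, ɳ/ satisfy [−dorsal], [+voice], [−lateral].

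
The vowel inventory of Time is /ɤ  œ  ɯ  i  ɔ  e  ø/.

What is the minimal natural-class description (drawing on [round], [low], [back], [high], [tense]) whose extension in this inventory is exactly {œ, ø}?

Every target segment is [−back], [+round]; each remaining inventory member fails at least one of these. Each conjunct is needed — [+round] alone would also admit /ɔ/; [−back] alone would also admit /i, e/ — and no other single listed feature has exactly this extension, so two is the minimum.

[−back, +round]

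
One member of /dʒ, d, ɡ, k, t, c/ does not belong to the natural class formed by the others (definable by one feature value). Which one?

dʒ

/ɡ, c, t, k, d/ are all [−delayed release], but /dʒ/ (voiced postalveolar affricate) is [+delayed release]. No other single segment can be removed to leave a set sharing one feature value that the removed segment lacks, so /dʒ/ is the odd one out.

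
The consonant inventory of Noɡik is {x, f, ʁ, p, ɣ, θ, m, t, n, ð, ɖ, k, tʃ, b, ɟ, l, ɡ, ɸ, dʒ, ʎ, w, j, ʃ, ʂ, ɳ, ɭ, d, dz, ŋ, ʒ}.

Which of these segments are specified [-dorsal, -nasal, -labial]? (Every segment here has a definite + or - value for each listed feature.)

Eliminate segments failing any feature: /x, ʁ, ɣ, k, ɟ, ɡ, ʎ, w, j, ŋ/ are [+dorsal]; /f, p, b, ɸ/ are [+labial]; /m, n, ɳ/ are [+nasal]. The remaining /θ, t, ð, ɖ, tʃ, l, dʒ, ʃ, ʂ, ɭ, d, dz, ʒ/ satisfy [-dorsal], [-nasal], [-labial].

θ, t, ð, ɖ, tʃ, l, dʒ, ʃ, ʂ, ɭ, d, dz, ʒ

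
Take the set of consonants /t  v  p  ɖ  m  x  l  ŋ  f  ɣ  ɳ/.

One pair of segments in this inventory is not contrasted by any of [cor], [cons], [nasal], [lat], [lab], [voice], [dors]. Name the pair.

On the given features, /f/ and /p/ have an identical profile: [−coronal], [+consonantal], [−nasal], [−lateral], [+labial], [−voice], [−dorsal]. No other two segments in the inventory coincide on all 7 features. (They do differ in [continuant], which is not among the given features.)

f, p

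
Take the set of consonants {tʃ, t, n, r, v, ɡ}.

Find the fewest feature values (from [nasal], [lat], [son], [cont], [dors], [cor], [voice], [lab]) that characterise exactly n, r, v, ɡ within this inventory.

[+voice]

/n, r, v, ɡ/ are exactly the [+voice] segments in the inventory, so a single feature suffices.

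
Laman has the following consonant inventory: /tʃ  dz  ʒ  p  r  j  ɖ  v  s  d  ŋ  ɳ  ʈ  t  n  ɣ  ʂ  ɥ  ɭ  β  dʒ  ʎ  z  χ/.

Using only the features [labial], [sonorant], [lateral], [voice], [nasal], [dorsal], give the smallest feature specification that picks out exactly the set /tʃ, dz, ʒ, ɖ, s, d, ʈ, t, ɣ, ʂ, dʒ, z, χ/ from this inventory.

[-sonorant, -labial]

The class [-sonorant], [-labial] has exactly /tʃ, dz, ʒ, ɖ, s, d, ʈ, t, ɣ, ʂ, dʒ, z, χ/ as its extension in this inventory. No smaller conjunction from the listed features achieves this: [-labial] alone would also admit /r, j, ŋ, ɳ, …/; [-sonorant] alone would also admit /p, v, β/; and checking the remaining single features turns up none with this extension.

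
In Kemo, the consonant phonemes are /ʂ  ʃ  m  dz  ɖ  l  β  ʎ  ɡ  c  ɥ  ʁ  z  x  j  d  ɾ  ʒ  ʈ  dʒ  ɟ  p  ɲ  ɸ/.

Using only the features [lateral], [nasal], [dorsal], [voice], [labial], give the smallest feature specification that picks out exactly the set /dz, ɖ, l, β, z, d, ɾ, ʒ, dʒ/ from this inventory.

/dz, ɖ, l, β, z, d, ɾ, ʒ, dʒ/ are all [+voice], [−nasal], [−dorsal], and no other segment in the inventory matches all three values. Dropping any one of them over-generates: [−nasal, −dorsal] alone would also admit /ʂ, ʃ, ʈ, p, …/; [+voice, −dorsal] alone would also admit /m/; [+voice, −nasal] alone would also admit /ʎ, ɡ, ɥ, ʁ, …/. No other combination of two listed features picks out exactly this set either, so fewer than three features will not do.

[+voice, −nasal, −dorsal]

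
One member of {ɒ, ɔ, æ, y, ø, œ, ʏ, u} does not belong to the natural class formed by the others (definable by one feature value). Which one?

/y, ʏ, u, ø, ɒ, œ, ɔ/ are all [+round], but /æ/ (low front unrounded vowel) is [−round]. No other single segment can be removed to leave a set sharing one feature value that the removed segment lacks, so /æ/ is the odd one out.

æ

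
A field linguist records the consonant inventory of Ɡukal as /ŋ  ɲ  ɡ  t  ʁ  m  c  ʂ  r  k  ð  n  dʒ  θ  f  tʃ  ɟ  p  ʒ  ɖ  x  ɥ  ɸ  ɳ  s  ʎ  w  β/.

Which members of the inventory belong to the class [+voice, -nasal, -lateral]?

ɡ, ʁ, r, ð, dʒ, ɟ, ʒ, ɖ, ɥ, w, β

Eliminate segments failing any feature: /ŋ, ɲ, m, n, ɳ/ are [+nasal]; /t, c, ʂ, k, θ, f, tʃ, p, x, ɸ, s/ are [-voice]; /ʎ/ is [+lateral]. The remaining /ɡ, ʁ, r, ð, dʒ, ɟ, ʒ, ɖ, ɥ, w, β/ satisfy [+voice], [-nasal], [-lateral].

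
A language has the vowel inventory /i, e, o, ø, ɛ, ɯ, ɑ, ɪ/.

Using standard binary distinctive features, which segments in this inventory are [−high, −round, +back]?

ɑ

The [−high] segments are /e, o, ø, ɛ, ɑ/.
Then [−round] gives /e, ɛ, ɑ/.
Within that set, [+back] leaves /ɑ/.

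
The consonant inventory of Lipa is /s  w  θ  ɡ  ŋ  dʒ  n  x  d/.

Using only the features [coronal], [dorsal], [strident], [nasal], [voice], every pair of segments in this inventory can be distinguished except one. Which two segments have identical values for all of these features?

Both /ɡ/ and /w/ are [−coronal], [+dorsal], [−strident], [−nasal], [+voice]. Since the list omits [sonorant], [continuant], [labial] and [round] — which do distinguish the voiced velar stop from the labial-velar glide — this pair collapses; all other pairs remain distinct.

ɡ, w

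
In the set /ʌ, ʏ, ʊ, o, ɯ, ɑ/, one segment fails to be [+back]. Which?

/ʊ, ɑ, ʌ, ɯ, o/ are all [+back]; /ʏ/ (high front rounded lax vowel) is [−back].

ʏ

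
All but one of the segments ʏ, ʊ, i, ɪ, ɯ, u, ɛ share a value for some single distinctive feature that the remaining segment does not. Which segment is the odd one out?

ɛ

/i, ʏ, ɪ, ʊ, u, ɯ/ are all [+high], but /ɛ/ (mid front unrounded lax vowel) is [−high]. No other single segment can be removed to leave a set sharing one feature value that the removed segment lacks, so /ɛ/ is the odd one out.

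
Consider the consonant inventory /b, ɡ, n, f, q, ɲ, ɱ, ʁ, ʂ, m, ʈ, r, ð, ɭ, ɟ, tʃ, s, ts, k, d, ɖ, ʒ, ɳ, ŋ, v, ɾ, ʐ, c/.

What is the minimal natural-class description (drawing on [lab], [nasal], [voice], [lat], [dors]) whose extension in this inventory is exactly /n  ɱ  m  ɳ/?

[+nasal, -dors]

Every target segment is [+nasal], [-dorsal]; each remaining inventory member fails at least one of these. Each conjunct is needed — [-dorsal] alone would also admit /b, f, ʂ, ʈ, …/; [+nasal] alone would also admit /ɲ, ŋ/ — and no other single listed feature has exactly this extension, so two is the minimum.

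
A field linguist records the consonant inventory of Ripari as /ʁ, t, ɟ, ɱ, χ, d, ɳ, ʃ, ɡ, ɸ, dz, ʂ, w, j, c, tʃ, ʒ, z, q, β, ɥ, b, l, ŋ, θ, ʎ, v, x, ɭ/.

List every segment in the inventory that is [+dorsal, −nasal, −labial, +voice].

Eliminate segments failing any feature: /t, ɱ, d, ɳ, ʃ, ɸ, dz, ʂ, tʃ, ʒ, z, β, b, l, θ, v, ɭ/ are [−dorsal]; /χ, c, q, x/ are [−voice]; /w, ɥ/ are [+labial]; /ŋ/ is [+nasal]. The remaining /ʁ, ɟ, ɡ, j, ʎ/ satisfy [+dorsal], [−nasal], [−labial], [+voice].

ʁ, ɟ, ɡ, j, ʎ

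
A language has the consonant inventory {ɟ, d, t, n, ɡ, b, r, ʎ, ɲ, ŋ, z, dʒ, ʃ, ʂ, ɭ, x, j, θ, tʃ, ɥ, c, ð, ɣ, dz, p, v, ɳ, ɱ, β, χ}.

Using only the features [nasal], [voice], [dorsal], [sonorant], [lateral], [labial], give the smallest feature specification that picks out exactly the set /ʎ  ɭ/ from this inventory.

[+lateral]

/ʎ, ɭ/ are exactly the [+lateral] segments in the inventory, so a single feature suffices.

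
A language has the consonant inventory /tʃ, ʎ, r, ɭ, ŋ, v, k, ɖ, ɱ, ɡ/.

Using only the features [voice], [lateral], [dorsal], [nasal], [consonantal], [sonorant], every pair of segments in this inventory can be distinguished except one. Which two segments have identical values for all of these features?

Both /ɖ/ and /v/ are [+voice], [−lateral], [−dorsal], [−nasal], [+consonantal], [−sonorant]. Since the list omits [continuant], [labial] and [coronal] — which do distinguish the voiced retroflex stop from the voiced labiodental fricative — this pair collapses; all other pairs remain distinct.

ɖ, v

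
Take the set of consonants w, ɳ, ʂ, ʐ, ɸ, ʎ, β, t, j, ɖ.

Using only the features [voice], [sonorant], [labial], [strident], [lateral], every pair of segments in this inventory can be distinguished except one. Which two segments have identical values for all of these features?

ɳ, j

On the given features, /ɳ/ and /j/ have an identical profile: [+voice], [+sonorant], [−labial], [−strident], [−lateral]. No other two segments in the inventory coincide on all 5 features. (They do differ in [nasal], [continuant] and [dorsal], which are not among the given features.)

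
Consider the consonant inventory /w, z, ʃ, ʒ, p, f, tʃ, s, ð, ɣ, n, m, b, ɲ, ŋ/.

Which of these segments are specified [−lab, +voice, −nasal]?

Among the inventory, the [−labial] segments are /z, ʃ, ʒ, tʃ, s, ð, ɣ, n, ɲ, ŋ/.
Within that set, [+voice] gives /z, ʒ, ð, ɣ, n, ɲ, ŋ/.
Then [−nasal] leaves /z, ʒ, ð, ɣ/.

z, ʒ, ð, ɣ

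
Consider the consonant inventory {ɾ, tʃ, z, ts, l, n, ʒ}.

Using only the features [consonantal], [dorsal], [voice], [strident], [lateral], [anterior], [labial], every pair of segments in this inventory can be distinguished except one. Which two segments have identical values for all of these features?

Both /ɾ/ and /n/ are [+consonantal], [-dorsal], [+voice], [-strident], [-lateral], [+anterior], [-labial]. Since the list omits [nasal] — which does distinguish the alveolar tap from the alveolar nasal — this pair collapses; all other pairs remain distinct.

ɾ, n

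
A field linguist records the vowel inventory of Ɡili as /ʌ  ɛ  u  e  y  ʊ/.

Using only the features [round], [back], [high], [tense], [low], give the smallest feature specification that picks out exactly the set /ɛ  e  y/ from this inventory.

[-back]

/ɛ, e, y/ are exactly the [-back] segments in the inventory, so a single feature suffices.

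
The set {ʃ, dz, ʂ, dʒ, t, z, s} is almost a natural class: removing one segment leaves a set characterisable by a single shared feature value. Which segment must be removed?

t

[strident] groups all but one: /ʃ, dʒ, ʂ, dz, z, s/ share [+strident] while /t/ (voiceless alveolar stop) alone is [−strident]. Removing any other segment would not leave a single-feature class that excludes it.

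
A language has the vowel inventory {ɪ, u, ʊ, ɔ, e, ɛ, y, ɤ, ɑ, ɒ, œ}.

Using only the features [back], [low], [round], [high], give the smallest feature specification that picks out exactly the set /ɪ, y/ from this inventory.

[+high, -back]

/ɪ, y/ are all [+high], [-back], and no other segment in the inventory matches both values. Dropping any one of them over-generates: [-back] alone would also admit /e, ɛ, œ/; [+high] alone would also admit /u, ʊ/. No other single listed feature picks out exactly this set either, so fewer than two features will not do.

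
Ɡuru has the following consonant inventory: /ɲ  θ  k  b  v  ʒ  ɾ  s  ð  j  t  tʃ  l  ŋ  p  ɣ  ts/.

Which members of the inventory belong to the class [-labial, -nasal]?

Eliminate segments failing any feature: /ɲ, ŋ/ are [+nasal]; /b, v, p/ are [+labial]. The remaining /θ, k, ʒ, ɾ, s, ð, j, t, tʃ, l, ɣ, ts/ satisfy [-labial], [-nasal].

θ, k, ʒ, ɾ, s, ð, j, t, tʃ, l, ɣ, ts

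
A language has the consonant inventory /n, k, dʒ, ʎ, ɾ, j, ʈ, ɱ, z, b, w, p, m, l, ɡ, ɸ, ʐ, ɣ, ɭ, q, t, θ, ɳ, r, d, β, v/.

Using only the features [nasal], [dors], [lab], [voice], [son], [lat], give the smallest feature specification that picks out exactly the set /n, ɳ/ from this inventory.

The class [+nasal], [−labial] has exactly /n, ɳ/ as its extension in this inventory. No smaller conjunction from the listed features achieves this: [−labial] alone would also admit /k, dʒ, ʎ, ɾ, …/; [+nasal] alone would also admit /ɱ, m/; and checking the remaining single features turns up none with this extension.

[+nasal, −lab]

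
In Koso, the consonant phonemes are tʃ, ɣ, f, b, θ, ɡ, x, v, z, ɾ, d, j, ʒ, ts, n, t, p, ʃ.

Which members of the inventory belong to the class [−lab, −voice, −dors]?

Checking each segment against [−labial], [−voice], [−dorsal]: /tʃ/ (voiceless postalveolar affricate), /θ/ (voiceless dental fricative), /ts/ (voiceless alveolar affricate), /t/ (voiceless alveolar stop), /ʃ/ (voiceless postalveolar fricative) satisfy every feature; every other segment in the inventory fails at least one.

tʃ, θ, ts, t, ʃ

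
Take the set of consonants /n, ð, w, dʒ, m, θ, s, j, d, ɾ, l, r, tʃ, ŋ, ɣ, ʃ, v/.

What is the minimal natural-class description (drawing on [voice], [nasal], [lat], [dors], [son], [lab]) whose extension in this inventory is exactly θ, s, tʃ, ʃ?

Every target segment is [−voice] and no other inventory member is, so one feature is enough.

[−voice]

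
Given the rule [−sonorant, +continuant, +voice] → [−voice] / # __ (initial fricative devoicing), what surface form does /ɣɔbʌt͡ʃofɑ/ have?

[xɔbʌt͡ʃofɑ]

/ɣ/ satisfies [−sonorant, +continuant, +voice] and sits in # __. The [−voice] counterpart of the voiced velar fricative is /x/. Other segments in /ɣɔbʌt͡ʃofɑ/ either fail the structural description or are not in the environment, so the surface form is [xɔbʌt͡ʃofɑ].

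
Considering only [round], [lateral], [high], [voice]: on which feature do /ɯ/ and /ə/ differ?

[high]

/ɯ/ is the high back unrounded vowel and /ə/ is the mid central vowel (schwa). Both are [−round], [−lateral], [+voice]. /ɯ/ is [+high] while /ə/ is [−high], so the distinguishing feature is [high].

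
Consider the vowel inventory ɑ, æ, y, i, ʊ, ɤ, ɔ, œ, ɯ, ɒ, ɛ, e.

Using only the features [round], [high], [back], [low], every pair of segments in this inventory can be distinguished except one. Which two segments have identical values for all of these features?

ɛ, e

On the given features, /ɛ/ and /e/ have an identical profile: [−round], [−high], [−back], [−low]. No other two segments in the inventory coincide on all 4 features. (They do differ in [tense], which is not among the given features.)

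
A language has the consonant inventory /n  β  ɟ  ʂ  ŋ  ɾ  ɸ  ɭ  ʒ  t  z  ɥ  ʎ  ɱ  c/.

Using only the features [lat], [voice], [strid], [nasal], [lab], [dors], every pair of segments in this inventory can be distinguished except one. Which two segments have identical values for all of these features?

Both /ʒ/ and /z/ are [−lateral], [+voice], [+strident], [−nasal], [−labial], [−dorsal]. Since the list omits [anterior] and [distributed] — which do distinguish the voiced postalveolar fricative from the voiced alveolar fricative — this pair collapses; all other pairs remain distinct.

ʒ, z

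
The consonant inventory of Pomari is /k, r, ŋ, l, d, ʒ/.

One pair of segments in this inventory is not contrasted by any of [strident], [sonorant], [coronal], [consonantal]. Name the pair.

r, l

On the given features, /r/ and /l/ have an identical profile: [-strident], [+sonorant], [+coronal], [+consonantal]. No other two segments in the inventory coincide on all 4 features. (They do differ in [lateral], which is not among the given features.)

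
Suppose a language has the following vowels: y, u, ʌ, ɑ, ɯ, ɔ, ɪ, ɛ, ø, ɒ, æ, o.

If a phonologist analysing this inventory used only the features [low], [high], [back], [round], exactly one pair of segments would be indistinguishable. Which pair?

On the given features, /ɔ/ and /o/ have an identical profile: [-low], [-high], [+back], [+round]. No other two segments in the inventory coincide on all 4 features. (They do differ in [tense], which is not among the given features.)

ɔ, o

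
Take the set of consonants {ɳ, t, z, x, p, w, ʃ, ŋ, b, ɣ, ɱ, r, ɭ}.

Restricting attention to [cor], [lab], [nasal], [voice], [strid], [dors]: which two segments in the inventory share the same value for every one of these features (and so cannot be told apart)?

ɭ, r

On the given features, /ɭ/ and /r/ have an identical profile: [+coronal], [-labial], [-nasal], [+voice], [-strident], [-dorsal]. No other two segments in the inventory coincide on all 6 features. (They do differ in [lateral] and [anterior], which are not among the given features.)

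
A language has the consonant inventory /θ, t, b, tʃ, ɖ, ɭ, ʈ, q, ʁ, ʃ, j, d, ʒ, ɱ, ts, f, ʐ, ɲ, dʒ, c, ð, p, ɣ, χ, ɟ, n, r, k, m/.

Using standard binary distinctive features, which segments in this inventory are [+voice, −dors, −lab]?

Eliminate segments failing any feature: /θ, t, tʃ, ʈ, q, ʃ, ts, f, c, p, χ, k/ are [−voice]; /b, ɱ, m/ are [+labial]; /ʁ, j, ɲ, ɣ, ɟ/ are [+dorsal]. The remaining /ɖ, ɭ, d, ʒ, ʐ, dʒ, ð, n, r/ satisfy [+voice], [−dorsal], [−labial].

ɖ, ɭ, d, ʒ, ʐ, dʒ, ð, n, r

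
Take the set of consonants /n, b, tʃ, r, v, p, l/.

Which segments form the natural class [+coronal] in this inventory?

n, tʃ, r, l

The feature [coronal] marks segments articulated with the tongue front (tip or blade). In this inventory /n, tʃ, r, l/ have that property, so they are [+coronal]; /b, v, p/ are [−coronal].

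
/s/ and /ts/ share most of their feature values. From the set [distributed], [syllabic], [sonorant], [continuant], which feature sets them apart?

[continuant]

/s/ is the voiceless alveolar fricative and /ts/ is the voiceless alveolar affricate. Both are [−distributed], [−syllabic], [−sonorant]. /s/ is [+continuant] while /ts/ is [−continuant], so the distinguishing feature is [continuant].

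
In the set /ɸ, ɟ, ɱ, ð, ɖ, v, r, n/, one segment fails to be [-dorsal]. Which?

ɟ

/ɟ/ is the voiced palatal stop, which is [+dorsal]; the rest — /ɱ, r, ɸ, v, ð, ɖ, n/ — are [-dorsal].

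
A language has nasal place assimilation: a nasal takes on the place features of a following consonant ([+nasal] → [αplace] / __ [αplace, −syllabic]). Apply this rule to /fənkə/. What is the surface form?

[fəŋkə]

In /fənkə/, the nasal /n/ precedes /k/, which is [+dorsal]. The nasal assimilates in place, becoming the [+dorsal] nasal /ŋ/. The surface form is [fəŋkə].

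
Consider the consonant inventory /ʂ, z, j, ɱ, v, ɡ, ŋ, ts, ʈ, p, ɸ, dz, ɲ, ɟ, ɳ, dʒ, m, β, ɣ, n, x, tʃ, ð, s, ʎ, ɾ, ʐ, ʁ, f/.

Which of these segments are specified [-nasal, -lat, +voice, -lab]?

z, j, ɡ, dz, ɟ, dʒ, ɣ, ð, ɾ, ʐ, ʁ

The [-nasal] segments are /ʂ, z, j, v, ɡ, ts, ʈ, p, ɸ, dz, ɟ, dʒ, β, ɣ, x, tʃ, ð, s, ʎ, ɾ, ʐ, ʁ, f/.
Intersecting with [-lateral] gives /ʂ, z, j, v, ɡ, ts, ʈ, p, ɸ, dz, ɟ, dʒ, β, ɣ, x, tʃ, ð, s, ɾ, ʐ, ʁ, f/.
Within that set, [+voice] gives /z, j, v, ɡ, dz, ɟ, dʒ, β, ɣ, ð, ɾ, ʐ, ʁ/.
Intersecting with [-labial] leaves /z, j, ɡ, dz, ɟ, dʒ, ɣ, ð, ɾ, ʐ, ʁ/.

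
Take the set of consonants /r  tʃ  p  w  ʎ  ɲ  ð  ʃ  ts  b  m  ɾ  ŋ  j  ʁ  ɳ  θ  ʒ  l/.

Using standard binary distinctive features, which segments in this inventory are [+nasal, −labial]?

ɲ, ŋ, ɳ

Eliminate segments failing any feature: /r, tʃ, p, w, ʎ, ð, ʃ, ts, b, ɾ, j, ʁ, θ, ʒ, l/ are [−nasal]; /m/ is [+labial]. The remaining /ɲ, ŋ, ɳ/ satisfy [+nasal], [−labial].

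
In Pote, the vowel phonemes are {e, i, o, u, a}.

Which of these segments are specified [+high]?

The [+high] segments here are /i, u/; the remaining /e, o, a/ are [-high].

i, u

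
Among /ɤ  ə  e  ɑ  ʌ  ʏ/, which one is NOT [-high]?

ʏ

/e, ʌ, ə, ɤ, ɑ/ are all [-high]; /ʏ/ (high front rounded lax vowel) is [+high].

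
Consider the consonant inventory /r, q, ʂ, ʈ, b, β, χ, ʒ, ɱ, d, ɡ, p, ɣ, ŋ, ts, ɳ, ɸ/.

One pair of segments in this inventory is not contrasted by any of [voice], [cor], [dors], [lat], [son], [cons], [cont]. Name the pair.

/ts/ (voiceless alveolar affricate) and /ʈ/ (voiceless retroflex stop) are both [−voice], [+coronal], [−dorsal], [−lateral], [−sonorant], [+consonantal], [−continuant], so none of the listed features separates them. (They do differ in [strident], [delayed release] and [anterior], which are not among the given features.) Every other pair in the inventory differs on at least one listed feature.

ts, ʈ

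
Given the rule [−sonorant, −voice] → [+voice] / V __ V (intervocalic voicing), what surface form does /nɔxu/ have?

[nɔɣu]

The only segment in the rule's environment that also matches [−sonorant, −voice] is /x/. Applying [+voice] turns the voiceless velar fricative into /ɣ/ (voiced velar fricative), giving [nɔɣu].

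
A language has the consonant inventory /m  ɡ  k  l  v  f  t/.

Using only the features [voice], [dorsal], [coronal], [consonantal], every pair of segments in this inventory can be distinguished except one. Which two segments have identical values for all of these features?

On the given features, /v/ and /m/ have an identical profile: [+voice], [-dorsal], [-coronal], [+consonantal]. No other two segments in the inventory coincide on all 4 features. (They do differ in [sonorant], [nasal] and [continuant], which are not among the given features.)

v, m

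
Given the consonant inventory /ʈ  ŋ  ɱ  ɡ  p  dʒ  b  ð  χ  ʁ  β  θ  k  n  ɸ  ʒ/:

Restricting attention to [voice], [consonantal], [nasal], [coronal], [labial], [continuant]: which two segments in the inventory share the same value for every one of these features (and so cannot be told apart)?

ʒ, ð

/ʒ/ (voiced postalveolar fricative) and /ð/ (voiced dental fricative) are both [+voice], [+consonantal], [−nasal], [+coronal], [−labial], [+continuant], so none of the listed features separates them. (They do differ in [strident] and [anterior], which are not among the given features.) Every other pair in the inventory differs on at least one listed feature.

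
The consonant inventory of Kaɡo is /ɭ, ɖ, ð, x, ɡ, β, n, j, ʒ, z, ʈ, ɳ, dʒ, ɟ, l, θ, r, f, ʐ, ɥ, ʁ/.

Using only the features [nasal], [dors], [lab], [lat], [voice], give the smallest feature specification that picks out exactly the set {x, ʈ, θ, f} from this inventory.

[−voice]

The target set is precisely the extension of [−voice] in this inventory.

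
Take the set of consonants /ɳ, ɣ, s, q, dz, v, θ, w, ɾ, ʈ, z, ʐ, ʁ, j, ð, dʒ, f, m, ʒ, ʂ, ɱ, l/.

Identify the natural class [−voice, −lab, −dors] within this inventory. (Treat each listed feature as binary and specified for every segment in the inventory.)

s, θ, ʈ, ʂ

First, the [−voice] segments are /s, q, θ, ʈ, f, ʂ/.
Among these, [−labial] gives /s, q, θ, ʈ, ʂ/.
Within that set, [−dorsal] leaves /s, θ, ʈ, ʂ/.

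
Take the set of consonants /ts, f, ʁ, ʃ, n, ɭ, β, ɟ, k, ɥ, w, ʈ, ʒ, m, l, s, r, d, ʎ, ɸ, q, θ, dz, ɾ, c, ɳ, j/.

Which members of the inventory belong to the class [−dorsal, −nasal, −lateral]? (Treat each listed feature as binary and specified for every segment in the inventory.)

First, the [−dorsal] segments are /ts, f, ʃ, n, ɭ, β, ʈ, ʒ, m, l, s, r, d, ɸ, θ, dz, ɾ, ɳ/.
Then [−nasal] gives /ts, f, ʃ, ɭ, β, ʈ, ʒ, l, s, r, d, ɸ, θ, dz, ɾ/.
Within that set, [−lateral] leaves /ts, f, ʃ, β, ʈ, ʒ, s, r, d, ɸ, θ, dz, ɾ/.

ts, f, ʃ, β, ʈ, ʒ, s, r, d, ɸ, θ, dz, ɾ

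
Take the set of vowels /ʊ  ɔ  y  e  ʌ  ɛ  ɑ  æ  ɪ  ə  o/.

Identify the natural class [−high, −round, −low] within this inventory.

Checking each segment against [−high], [−round], [−low]: /e/ (mid front unrounded tense vowel), /ʌ/ (mid back unrounded lax vowel), /ɛ/ (mid front unrounded lax vowel), /ə/ (mid central vowel (schwa)) satisfy every feature; every other segment in the inventory fails at least one.

e, ʌ, ɛ, ə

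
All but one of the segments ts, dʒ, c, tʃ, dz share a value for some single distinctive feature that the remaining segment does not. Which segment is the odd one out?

c

[delayed release] (equivalently [strident], [dorsal]) groups all but one: /dʒ, ts, tʃ, dz/ share [+delayed release] while /c/ (voiceless palatal stop) alone is [-delayed release]. Removing any other segment would not leave a single-feature class that excludes it.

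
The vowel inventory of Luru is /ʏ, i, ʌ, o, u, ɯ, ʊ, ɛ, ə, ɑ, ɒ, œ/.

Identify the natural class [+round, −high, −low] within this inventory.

Checking each segment against [+round], [−high], [−low]: /o/ (mid back rounded tense vowel), /œ/ (mid front rounded lax vowel) satisfy every feature; every other segment in the inventory fails at least one.

o, œ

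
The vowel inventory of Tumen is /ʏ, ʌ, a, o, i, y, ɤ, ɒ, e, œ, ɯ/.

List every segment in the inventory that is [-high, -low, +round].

o, œ

Checking each segment against [-high], [-low], [+round]: /o/ (mid back rounded tense vowel), /œ/ (mid front rounded lax vowel) satisfy every feature; every other segment in the inventory fails at least one.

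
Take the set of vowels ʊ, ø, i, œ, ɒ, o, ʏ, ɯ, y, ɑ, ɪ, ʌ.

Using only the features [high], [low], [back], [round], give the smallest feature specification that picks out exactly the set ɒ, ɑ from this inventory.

[+low]

Every target segment is [+low] and no other inventory member is, so one feature is enough.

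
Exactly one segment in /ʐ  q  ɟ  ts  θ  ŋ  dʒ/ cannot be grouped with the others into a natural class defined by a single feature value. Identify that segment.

ŋ

The remaining segments after removing /ŋ/ share [−sonorant]; /ŋ/ (velar nasal) is [+sonorant]. For every other candidate removal, the leftover set fails to share any single feature value that the removed segment lacks.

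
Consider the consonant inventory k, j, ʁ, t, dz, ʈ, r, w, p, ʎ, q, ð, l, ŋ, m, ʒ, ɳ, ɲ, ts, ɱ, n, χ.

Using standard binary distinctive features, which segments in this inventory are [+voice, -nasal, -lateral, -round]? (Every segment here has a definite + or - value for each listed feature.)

j, ʁ, dz, r, ð, ʒ

Checking each segment against [+voice], [-nasal], [-lateral], [-round]: /j/ (palatal glide), /ʁ/ (voiced uvular fricative), /dz/ (voiced alveolar affricate), /r/ (alveolar trill), /ð/ (voiced dental fricative), /ʒ/ (voiced postalveolar fricative) satisfy every feature; every other segment in the inventory fails at least one.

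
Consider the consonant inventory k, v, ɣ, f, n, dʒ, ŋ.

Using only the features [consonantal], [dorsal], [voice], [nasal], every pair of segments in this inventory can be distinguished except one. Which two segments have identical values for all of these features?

dʒ, v

On the given features, /dʒ/ and /v/ have an identical profile: [+consonantal], [-dorsal], [+voice], [-nasal]. No other two segments in the inventory coincide on all 4 features. (They do differ in [continuant], [labial] and [coronal], which are not among the given features.)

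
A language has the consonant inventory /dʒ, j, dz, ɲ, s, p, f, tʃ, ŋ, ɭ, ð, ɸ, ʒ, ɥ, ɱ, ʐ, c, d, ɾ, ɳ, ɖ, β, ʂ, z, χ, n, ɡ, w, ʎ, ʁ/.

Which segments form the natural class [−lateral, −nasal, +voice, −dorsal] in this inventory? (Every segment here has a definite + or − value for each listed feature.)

Eliminate segments failing any feature: /j, ɥ, ɡ, w, ʁ/ are [+dorsal]; /ɲ, ŋ, ɱ, ɳ, n/ are [+nasal]; /s, p, f, tʃ, ɸ, c, ʂ, χ/ are [−voice]; /ɭ, ʎ/ are [+lateral]. The remaining /dʒ, dz, ð, ʒ, ʐ, d, ɾ, ɖ, β, z/ satisfy [−lateral], [−nasal], [+voice], [−dorsal].

dʒ, dz, ð, ʒ, ʐ, d, ɾ, ɖ, β, z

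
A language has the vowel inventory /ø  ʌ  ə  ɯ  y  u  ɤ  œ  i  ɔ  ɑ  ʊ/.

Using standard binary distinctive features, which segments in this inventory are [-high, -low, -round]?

ʌ, ə, ɤ

Checking each segment against [-high], [-low], [-round]: /ʌ/ (mid back unrounded lax vowel), /ə/ (mid central vowel (schwa)), /ɤ/ (mid back unrounded tense vowel) satisfy every feature; every other segment in the inventory fails at least one.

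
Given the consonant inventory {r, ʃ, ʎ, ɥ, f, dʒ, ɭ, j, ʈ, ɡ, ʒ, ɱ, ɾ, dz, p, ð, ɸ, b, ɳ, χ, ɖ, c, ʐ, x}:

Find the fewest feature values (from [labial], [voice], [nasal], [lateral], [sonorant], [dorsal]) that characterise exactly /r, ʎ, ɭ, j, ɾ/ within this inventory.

[+sonorant, −nasal, −labial]

Every target segment is [+sonorant], [−nasal], [−labial]; each remaining inventory member fails at least one of these. Each conjunct is needed — [−nasal, −labial] alone would also admit /ʃ, dʒ, ʈ, ɡ, …/; [+sonorant, −labial] alone would also admit /ɳ/; [+sonorant, −nasal] alone would also admit /ɥ/ — and no other combination of two listed features has exactly this extension, so three is the minimum.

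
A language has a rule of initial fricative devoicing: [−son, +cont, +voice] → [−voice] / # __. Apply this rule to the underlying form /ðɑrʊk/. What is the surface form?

[θɑrʊk]

Only the initial segment /ð/ is both word-initial and matches the structural description. It is a voiced dental fricative, so [−son, +cont, +voice] holds; changing it to [−voice] with all other features held fixed yields /θ/ (voiceless dental fricative). No other segment meets both the structural description and the environment, so the output is [θɑrʊk].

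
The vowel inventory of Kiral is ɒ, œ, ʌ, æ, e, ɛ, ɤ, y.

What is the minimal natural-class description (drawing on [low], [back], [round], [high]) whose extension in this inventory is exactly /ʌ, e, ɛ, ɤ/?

[−low, −round]

The class [−low], [−round] has exactly /ʌ, e, ɛ, ɤ/ as its extension in this inventory. No smaller conjunction from the listed features achieves this: [−round] alone would also admit /æ/; [−low] alone would also admit /œ, y/; and checking the remaining single features turns up none with this extension.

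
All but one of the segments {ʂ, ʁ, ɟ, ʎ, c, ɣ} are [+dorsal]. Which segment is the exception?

/ʎ, c, ɟ, ʁ, ɣ/ are all [+dorsal]; /ʂ/ (voiceless retroflex fricative) is [−dorsal].

ʂ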